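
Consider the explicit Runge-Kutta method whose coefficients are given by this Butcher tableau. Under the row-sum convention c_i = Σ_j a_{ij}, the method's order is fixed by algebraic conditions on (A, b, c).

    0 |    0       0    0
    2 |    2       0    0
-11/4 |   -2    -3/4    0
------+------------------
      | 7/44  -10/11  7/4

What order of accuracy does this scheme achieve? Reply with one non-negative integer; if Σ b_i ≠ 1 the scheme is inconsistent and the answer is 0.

b = (7/44, -10/11, 7/4)
c = (0, 2, -11/4)
Ac = (0, 0, -3/2)
Σ b_i: 7/44·1 + (-10/11)·1 + 7/4·1 = 1 ✓
b·c: (-10/11)·2 + 7/4·(-11/4) = -1167/176 ≠ 1/2 ⇒ order 1.

1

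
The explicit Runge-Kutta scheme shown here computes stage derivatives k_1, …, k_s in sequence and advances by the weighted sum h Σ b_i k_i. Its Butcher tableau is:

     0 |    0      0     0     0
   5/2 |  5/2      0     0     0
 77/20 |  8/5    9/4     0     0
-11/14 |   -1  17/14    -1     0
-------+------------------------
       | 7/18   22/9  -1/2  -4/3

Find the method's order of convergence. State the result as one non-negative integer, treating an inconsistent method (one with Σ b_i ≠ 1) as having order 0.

1

b = (7/18, 22/9, -1/2, -4/3)
c = (0, 5/2, 77/20, -11/14)
Ac = (0, 0, 45/8, -57/70)
Σ b_i: 7/18·1 + 22/9·1 + (-1/2)·1 + (-4/3)·1 = 1 ✓
b·c: 22/9·5/2 + (-1/2)·77/20 + (-4/3)·(-11/14) = 13189/2520 ≠ 1/2 ⇒ order 1.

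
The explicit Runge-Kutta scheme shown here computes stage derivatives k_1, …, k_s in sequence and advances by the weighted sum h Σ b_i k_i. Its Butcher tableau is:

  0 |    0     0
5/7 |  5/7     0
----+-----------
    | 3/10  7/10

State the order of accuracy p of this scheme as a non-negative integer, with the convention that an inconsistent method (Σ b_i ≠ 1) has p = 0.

b = (3/10, 7/10)
c = (0, 5/7)
Σ b_i: 3/10·1 + 7/10·1 = 1 ✓
b·c: 7/10·5/7 = 1/2 ✓; 2 stages ⇒ order 2.

2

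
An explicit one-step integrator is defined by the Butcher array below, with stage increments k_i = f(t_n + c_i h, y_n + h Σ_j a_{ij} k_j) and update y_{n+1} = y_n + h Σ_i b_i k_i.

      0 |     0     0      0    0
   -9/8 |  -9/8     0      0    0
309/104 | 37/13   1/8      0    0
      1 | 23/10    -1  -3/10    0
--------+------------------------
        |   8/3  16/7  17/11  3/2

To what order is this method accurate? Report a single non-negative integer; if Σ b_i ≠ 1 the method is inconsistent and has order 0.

0

b = (8/3, 16/7, 17/11, 3/2)
c = (0, -9/8, 309/104, 1)
Ac = (0, 0, -9/64, 243/1040)
Σ b_i: 8/3·1 + 16/7·1 + 17/11·1 + 3/2·1 = 3695/462 ≠ 1 ⇒ order 0.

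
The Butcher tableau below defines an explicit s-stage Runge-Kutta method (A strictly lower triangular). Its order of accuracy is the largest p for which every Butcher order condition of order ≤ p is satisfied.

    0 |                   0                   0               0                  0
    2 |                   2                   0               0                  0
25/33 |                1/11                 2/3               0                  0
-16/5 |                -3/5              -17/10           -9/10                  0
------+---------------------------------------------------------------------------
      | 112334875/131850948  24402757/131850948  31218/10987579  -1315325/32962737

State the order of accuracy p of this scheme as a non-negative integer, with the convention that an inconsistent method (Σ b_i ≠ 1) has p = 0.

b = (112334875/131850948, 24402757/131850948, 31218/10987579, -1315325/32962737)
c = (0, 2, 25/33, -16/5)
Ac = (0, 0, 4/3, -449/110)
Σ b_i: 112334875/131850948·1 + 24402757/131850948·1 + 31218/10987579·1 + (-1315325/32962737)·1 = 1 ✓
b·c: 24402757/131850948·2 + 31218/10987579·25/33 + (-1315325/32962737)·(-16/5) = 1/2 ✓
b·c²: 24402757/131850948·4 + 31218/10987579·625/1089 + (-1315325/32962737)·256/25 = 1/3 ✓
b·Ac: 31218/10987579·4/3 + (-1315325/32962737)·(-449/110) = 1/6 ✓
b·c³: 24402757/131850948·8 + 31218/10987579·15625/35937 + (-1315325/32962737)·(-4096/125) = 15171222544/5438851605 ≠ 1/4 ⇒ order 3.
b·(c∘Ac): 31218/10987579·100/99 + (-1315325/32962737)·3592/275 = -5695312/10987579 ≠ 1/8
b·Ac²: 31218/10987579·8/3 + (-1315325/32962737)·(-8853/1210) = 72404621/241726738 ≠ 1/12
b·A²c: (-1315325/32962737)·(-6/5) = 526130/10987579 ≠ 1/24

3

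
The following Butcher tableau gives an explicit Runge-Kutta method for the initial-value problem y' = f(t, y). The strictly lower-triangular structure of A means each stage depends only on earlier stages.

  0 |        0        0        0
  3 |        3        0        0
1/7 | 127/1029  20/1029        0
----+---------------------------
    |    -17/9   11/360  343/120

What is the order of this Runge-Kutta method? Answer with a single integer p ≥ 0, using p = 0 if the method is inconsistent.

b = (-17/9, 11/360, 343/120)
c = (0, 3, 1/7)
Ac = (0, 0, 20/343)
Σ b_i: (-17/9)·1 + 11/360·1 + 343/120·1 = 1 ✓
b·c: 11/360·3 + 343/120·1/7 = 1/2 ✓
b·c²: 11/360·9 + 343/120·1/49 = 1/3 ✓
b·Ac: 343/120·20/343 = 1/6 ✓; 3 stages ⇒ order 3.

3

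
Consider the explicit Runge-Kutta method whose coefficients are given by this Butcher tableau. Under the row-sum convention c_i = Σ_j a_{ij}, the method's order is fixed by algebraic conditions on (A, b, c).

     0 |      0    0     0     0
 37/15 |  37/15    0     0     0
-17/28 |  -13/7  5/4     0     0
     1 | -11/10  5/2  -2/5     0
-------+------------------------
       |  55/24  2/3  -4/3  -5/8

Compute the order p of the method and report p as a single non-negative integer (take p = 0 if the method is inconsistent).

b = (55/24, 2/3, -4/3, -5/8)
c = (0, 37/15, -17/28, 1)
Ac = (0, 0, 37/12, 673/105)
Σ b_i: 55/24·1 + 2/3·1 + (-4/3)·1 + (-5/8)·1 = 1 ✓
b·c: 2/3·37/15 + (-4/3)·(-17/28) + (-5/8)·1 = 4609/2520 ≠ 1/2 ⇒ order 1.

1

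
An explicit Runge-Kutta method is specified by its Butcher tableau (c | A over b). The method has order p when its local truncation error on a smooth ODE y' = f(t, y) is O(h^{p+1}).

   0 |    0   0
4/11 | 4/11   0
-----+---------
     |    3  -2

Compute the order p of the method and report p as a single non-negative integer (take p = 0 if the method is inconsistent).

b = (3, -2)
c = (0, 4/11)
Σ b_i: 3·1 + (-2)·1 = 1 ✓
b·c: (-2)·4/11 = -8/11 ≠ 1/2 ⇒ order 1.

1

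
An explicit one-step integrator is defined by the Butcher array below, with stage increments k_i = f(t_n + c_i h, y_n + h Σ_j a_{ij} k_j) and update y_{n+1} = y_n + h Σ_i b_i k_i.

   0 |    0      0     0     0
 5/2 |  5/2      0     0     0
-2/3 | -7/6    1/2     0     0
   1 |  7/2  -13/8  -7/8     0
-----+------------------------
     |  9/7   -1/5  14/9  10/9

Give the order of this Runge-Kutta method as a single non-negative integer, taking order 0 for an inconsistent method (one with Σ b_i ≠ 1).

b = (9/7, -1/5, 14/9, 10/9)
c = (0, 5/2, -2/3, 1)
Ac = (0, 0, 5/4, -167/48)
Σ b_i: 9/7·1 + (-1/5)·1 + 14/9·1 + 10/9·1 = 394/105 ≠ 1 ⇒ order 0.

0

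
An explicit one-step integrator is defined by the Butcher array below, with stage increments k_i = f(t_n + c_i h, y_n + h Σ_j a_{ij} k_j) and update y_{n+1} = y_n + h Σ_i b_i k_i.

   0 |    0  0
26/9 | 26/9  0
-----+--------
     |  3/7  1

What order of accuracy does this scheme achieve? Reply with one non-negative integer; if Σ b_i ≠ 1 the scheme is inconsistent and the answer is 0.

b = (3/7, 1)
c = (0, 26/9)
Σ b_i: 3/7·1 + 1·1 = 10/7 ≠ 1 ⇒ order 0.

0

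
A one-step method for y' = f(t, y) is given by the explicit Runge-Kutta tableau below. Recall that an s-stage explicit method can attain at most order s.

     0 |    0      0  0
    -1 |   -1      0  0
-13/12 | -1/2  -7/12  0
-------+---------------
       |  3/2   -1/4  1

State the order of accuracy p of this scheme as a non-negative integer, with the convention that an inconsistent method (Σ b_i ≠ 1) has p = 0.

0

b = (3/2, -1/4, 1)
c = (0, -1, -13/12)
Ac = (0, 0, 7/12)
Σ b_i: 3/2·1 + (-1/4)·1 + 1·1 = 9/4 ≠ 1 ⇒ order 0.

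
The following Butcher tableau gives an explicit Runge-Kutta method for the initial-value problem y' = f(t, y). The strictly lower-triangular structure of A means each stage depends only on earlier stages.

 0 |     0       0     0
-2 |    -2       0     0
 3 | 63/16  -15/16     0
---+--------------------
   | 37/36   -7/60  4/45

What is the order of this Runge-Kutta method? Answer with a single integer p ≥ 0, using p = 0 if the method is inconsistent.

b = (37/36, -7/60, 4/45)
c = (0, -2, 3)
Ac = (0, 0, 15/8)
Σ b_i: 37/36·1 + (-7/60)·1 + 4/45·1 = 1 ✓
b·c: (-7/60)·(-2) + 4/45·3 = 1/2 ✓
b·c²: (-7/60)·4 + 4/45·9 = 1/3 ✓
b·Ac: 4/45·15/8 = 1/6 ✓; 3 stages ⇒ order 3.

3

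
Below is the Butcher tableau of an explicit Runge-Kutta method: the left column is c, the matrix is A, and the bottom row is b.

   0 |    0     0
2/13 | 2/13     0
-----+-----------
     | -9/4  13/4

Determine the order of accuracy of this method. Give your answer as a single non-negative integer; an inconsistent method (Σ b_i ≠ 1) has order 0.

b = (-9/4, 13/4)
c = (0, 2/13)
Σ b_i: (-9/4)·1 + 13/4·1 = 1 ✓
b·c: 13/4·2/13 = 1/2 ✓; 2 stages ⇒ order 2.

2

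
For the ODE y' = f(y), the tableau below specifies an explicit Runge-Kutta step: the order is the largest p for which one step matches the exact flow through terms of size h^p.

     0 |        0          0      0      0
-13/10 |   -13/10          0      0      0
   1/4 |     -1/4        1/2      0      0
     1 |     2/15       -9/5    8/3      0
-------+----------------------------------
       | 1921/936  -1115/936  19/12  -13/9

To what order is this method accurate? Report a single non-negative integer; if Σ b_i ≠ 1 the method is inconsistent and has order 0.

b = (1921/936, -1115/936, 19/12, -13/9)
c = (0, -13/10, 1/4, 1)
Ac = (0, 0, -13/20, 451/150)
Σ b_i: 1921/936·1 + (-1115/936)·1 + 19/12·1 + (-13/9)·1 = 1 ✓
b·c: (-1115/936)·(-13/10) + 19/12·1/4 + (-13/9)·1 = 1/2 ✓
b·c²: (-1115/936)·169/100 + 19/12·1/16 + (-13/9)·1 = -9673/2880 ≠ 1/3 ⇒ order 2.
b·Ac: 19/12·(-13/20) + (-13/9)·451/150 = -58019/10800 ≠ 1/6

2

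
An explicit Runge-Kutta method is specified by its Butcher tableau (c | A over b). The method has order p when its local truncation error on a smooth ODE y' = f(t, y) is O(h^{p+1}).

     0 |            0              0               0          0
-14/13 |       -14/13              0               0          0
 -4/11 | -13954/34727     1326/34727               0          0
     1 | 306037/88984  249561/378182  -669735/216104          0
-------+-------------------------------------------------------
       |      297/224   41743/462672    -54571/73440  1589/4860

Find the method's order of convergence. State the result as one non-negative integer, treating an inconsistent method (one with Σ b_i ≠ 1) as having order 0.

b = (297/224, 41743/462672, -54571/73440, 1589/4860)
c = (0, -14/13, -4/11, 1)
Ac = (0, 0, -204/4961, 189/454)
Σ b_i: 297/224·1 + 41743/462672·1 + (-54571/73440)·1 + 1589/4860·1 = 1 ✓
b·c: 41743/462672·(-14/13) + (-54571/73440)·(-4/11) + 1589/4860·1 = 1/2 ✓
b·c²: 41743/462672·196/169 + (-54571/73440)·16/121 + 1589/4860·1 = 1/3 ✓
b·Ac: (-54571/73440)·(-204/4961) + 1589/4860·189/454 = 1/6 ✓
b·c³: 41743/462672·(-2744/2197) + (-54571/73440)·(-64/1331) + 1589/4860·1 = 1/4 ✓
b·(c∘Ac): (-54571/73440)·816/54571 + 1589/4860·189/454 = 1/8 ✓
b·Ac²: (-54571/73440)·2856/64493 + 1589/4860·7344/20657 = 1/12 ✓
b·A²c: 1589/4860·405/3178 = 1/24 ✓; 4 stages ⇒ order 4.

4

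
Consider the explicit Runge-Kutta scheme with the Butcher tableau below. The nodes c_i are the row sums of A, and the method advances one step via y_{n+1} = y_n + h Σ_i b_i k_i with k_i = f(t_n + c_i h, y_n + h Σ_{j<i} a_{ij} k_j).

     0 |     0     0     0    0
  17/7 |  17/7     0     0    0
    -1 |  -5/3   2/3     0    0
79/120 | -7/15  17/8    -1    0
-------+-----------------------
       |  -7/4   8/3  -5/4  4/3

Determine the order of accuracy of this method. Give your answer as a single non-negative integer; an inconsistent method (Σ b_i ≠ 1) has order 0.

b = (-7/4, 8/3, -5/4, 4/3)
c = (0, 17/7, -1, 79/120)
Ac = (0, 0, 34/21, 345/56)
Σ b_i: (-7/4)·1 + 8/3·1 + (-5/4)·1 + 4/3·1 = 1 ✓
b·c: 8/3·17/7 + (-5/4)·(-1) + 4/3·79/120 = 10841/1260 ≠ 1/2 ⇒ order 1.

1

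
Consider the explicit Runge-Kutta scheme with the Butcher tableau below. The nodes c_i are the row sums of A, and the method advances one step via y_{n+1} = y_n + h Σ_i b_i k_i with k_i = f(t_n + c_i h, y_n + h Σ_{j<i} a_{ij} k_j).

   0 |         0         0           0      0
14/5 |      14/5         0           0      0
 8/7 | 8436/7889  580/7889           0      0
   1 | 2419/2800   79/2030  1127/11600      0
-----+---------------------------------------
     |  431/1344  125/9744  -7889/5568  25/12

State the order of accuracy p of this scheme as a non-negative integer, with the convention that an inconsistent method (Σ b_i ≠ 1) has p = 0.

4

b = (431/1344, 125/9744, -7889/5568, 25/12)
c = (0, 14/5, 8/7, 1)
Ac = (0, 0, 232/1127, 11/50)
Σ b_i: 431/1344·1 + 125/9744·1 + (-7889/5568)·1 + 25/12·1 = 1 ✓
b·c: 125/9744·14/5 + (-7889/5568)·8/7 + 25/12·1 = 1/2 ✓
b·c²: 125/9744·196/25 + (-7889/5568)·64/49 + 25/12·1 = 1/3 ✓
b·Ac: (-7889/5568)·232/1127 + 25/12·11/50 = 1/6 ✓
b·c³: 125/9744·2744/125 + (-7889/5568)·512/343 + 25/12·1 = 1/4 ✓
b·(c∘Ac): (-7889/5568)·1856/7889 + 25/12·11/50 = 1/8 ✓
b·Ac²: (-7889/5568)·464/805 + 25/12·54/125 = 1/12 ✓
b·A²c: 25/12·1/50 = 1/24 ✓; 4 stages ⇒ order 4.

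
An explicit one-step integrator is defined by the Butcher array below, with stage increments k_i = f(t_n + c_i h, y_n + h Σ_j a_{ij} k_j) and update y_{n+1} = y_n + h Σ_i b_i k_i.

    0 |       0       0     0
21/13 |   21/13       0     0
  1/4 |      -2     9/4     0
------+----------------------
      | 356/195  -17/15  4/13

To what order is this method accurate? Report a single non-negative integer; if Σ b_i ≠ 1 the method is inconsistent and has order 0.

b = (356/195, -17/15, 4/13)
c = (0, 21/13, 1/4)
Ac = (0, 0, 189/52)
Σ b_i: 356/195·1 + (-17/15)·1 + 4/13·1 = 1 ✓
b·c: (-17/15)·21/13 + 4/13·1/4 = -114/65 ≠ 1/2 ⇒ order 1.

1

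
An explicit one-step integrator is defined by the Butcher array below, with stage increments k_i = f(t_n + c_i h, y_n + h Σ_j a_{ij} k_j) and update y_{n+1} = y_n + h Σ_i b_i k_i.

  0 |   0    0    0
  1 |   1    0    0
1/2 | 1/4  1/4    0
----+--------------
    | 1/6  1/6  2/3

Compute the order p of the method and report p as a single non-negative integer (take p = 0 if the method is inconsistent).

3

b = (1/6, 1/6, 2/3)
c = (0, 1, 1/2)
Ac = (0, 0, 1/4)
Σ b_i: 1/6·1 + 1/6·1 + 2/3·1 = 1 ✓
b·c: 1/6·1 + 2/3·1/2 = 1/2 ✓
b·c²: 1/6·1 + 2/3·1/4 = 1/3 ✓
b·Ac: 2/3·1/4 = 1/6 ✓; 3 stages ⇒ order 3.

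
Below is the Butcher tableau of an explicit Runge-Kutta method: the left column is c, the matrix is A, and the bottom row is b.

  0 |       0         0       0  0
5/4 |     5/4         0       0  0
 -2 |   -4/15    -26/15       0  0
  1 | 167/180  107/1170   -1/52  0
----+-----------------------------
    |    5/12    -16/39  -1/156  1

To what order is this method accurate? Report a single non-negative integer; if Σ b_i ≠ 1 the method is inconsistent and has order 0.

4

b = (5/12, -16/39, -1/156, 1)
c = (0, 5/4, -2, 1)
Ac = (0, 0, -13/6, 11/72)
Σ b_i: 5/12·1 + (-16/39)·1 + (-1/156)·1 + 1·1 = 1 ✓
b·c: (-16/39)·5/4 + (-1/156)·(-2) + 1·1 = 1/2 ✓
b·c²: (-16/39)·25/16 + (-1/156)·4 + 1·1 = 1/3 ✓
b·Ac: (-1/156)·(-13/6) + 1·11/72 = 1/6 ✓
b·c³: (-16/39)·125/64 + (-1/156)·(-8) + 1·1 = 1/4 ✓
b·(c∘Ac): (-1/156)·13/3 + 1·11/72 = 1/8 ✓
b·Ac²: (-1/156)·(-65/24) + 1·19/288 = 1/12 ✓
b·A²c: 1·1/24 = 1/24 ✓; 4 stages ⇒ order 4.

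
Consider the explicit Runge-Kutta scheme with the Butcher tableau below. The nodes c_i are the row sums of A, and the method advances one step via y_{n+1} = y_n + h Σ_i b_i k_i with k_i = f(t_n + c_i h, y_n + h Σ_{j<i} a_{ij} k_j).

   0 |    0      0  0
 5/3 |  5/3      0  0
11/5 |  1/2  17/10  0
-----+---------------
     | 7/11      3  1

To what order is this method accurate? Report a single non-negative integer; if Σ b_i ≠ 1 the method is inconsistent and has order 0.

b = (7/11, 3, 1)
c = (0, 5/3, 11/5)
Ac = (0, 0, 17/6)
Σ b_i: 7/11·1 + 3·1 + 1·1 = 51/11 ≠ 1 ⇒ order 0.

0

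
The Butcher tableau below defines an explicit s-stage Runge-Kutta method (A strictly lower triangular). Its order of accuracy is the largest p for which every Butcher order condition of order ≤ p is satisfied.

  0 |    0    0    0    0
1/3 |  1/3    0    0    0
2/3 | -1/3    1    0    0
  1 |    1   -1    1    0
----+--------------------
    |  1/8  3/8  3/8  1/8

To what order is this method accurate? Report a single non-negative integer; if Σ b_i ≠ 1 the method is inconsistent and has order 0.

4

b = (1/8, 3/8, 3/8, 1/8)
c = (0, 1/3, 2/3, 1)
Ac = (0, 0, 1/3, 1/3)
Σ b_i: 1/8·1 + 3/8·1 + 3/8·1 + 1/8·1 = 1 ✓
b·c: 3/8·1/3 + 3/8·2/3 + 1/8·1 = 1/2 ✓
b·c²: 3/8·1/9 + 3/8·4/9 + 1/8·1 = 1/3 ✓
b·Ac: 3/8·1/3 + 1/8·1/3 = 1/6 ✓
b·c³: 3/8·1/27 + 3/8·8/27 + 1/8·1 = 1/4 ✓
b·(c∘Ac): 3/8·2/9 + 1/8·1/3 = 1/8 ✓
b·Ac²: 3/8·1/9 + 1/8·1/3 = 1/12 ✓
b·A²c: 1/8·1/3 = 1/24 ✓; 4 stages ⇒ order 4.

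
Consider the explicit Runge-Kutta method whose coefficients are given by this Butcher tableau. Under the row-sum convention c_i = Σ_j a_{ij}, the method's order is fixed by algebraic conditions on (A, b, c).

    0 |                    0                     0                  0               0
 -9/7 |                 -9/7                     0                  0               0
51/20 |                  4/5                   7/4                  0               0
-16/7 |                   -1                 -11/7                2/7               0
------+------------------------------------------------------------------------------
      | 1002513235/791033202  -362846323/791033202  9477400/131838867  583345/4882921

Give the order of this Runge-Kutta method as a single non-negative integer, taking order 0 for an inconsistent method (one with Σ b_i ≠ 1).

b = (1002513235/791033202, -362846323/791033202, 9477400/131838867, 583345/4882921)
c = (0, -9/7, 51/20, -16/7)
Ac = (0, 0, -9/4, 1347/490)
Σ b_i: 1002513235/791033202·1 + (-362846323/791033202)·1 + 9477400/131838867·1 + 583345/4882921·1 = 1 ✓
b·c: (-362846323/791033202)·(-9/7) + 9477400/131838867·51/20 + 583345/4882921·(-16/7) = 1/2 ✓
b·c²: (-362846323/791033202)·81/49 + 9477400/131838867·2601/400 + 583345/4882921·256/49 = 1/3 ✓
b·Ac: 9477400/131838867·(-9/4) + 583345/4882921·1347/490 = 1/6 ✓
b·c³: (-362846323/791033202)·(-729/343) + 9477400/131838867·132651/8000 + 583345/4882921·(-4096/343) = 1012075977/1367217880 ≠ 1/4 ⇒ order 3.
b·(c∘Ac): 9477400/131838867·(-459/80) + 583345/4882921·(-10776/1715) = -79510577/68360894 ≠ 1/8
b·Ac²: 9477400/131838867·81/28 + 583345/4882921·(-50751/68600) = 163483869/1367217880 ≠ 1/12
b·A²c: 583345/4882921·(-9/14) = -750015/9765842 ≠ 1/24

3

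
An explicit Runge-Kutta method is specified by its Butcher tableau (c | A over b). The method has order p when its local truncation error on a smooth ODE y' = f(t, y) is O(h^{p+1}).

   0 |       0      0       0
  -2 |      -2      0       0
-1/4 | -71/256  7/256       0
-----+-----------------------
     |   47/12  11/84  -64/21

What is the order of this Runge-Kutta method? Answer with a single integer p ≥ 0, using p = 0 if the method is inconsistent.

3

b = (47/12, 11/84, -64/21)
c = (0, -2, -1/4)
Ac = (0, 0, -7/128)
Σ b_i: 47/12·1 + 11/84·1 + (-64/21)·1 = 1 ✓
b·c: 11/84·(-2) + (-64/21)·(-1/4) = 1/2 ✓
b·c²: 11/84·4 + (-64/21)·1/16 = 1/3 ✓
b·Ac: (-64/21)·(-7/128) = 1/6 ✓; 3 stages ⇒ order 3.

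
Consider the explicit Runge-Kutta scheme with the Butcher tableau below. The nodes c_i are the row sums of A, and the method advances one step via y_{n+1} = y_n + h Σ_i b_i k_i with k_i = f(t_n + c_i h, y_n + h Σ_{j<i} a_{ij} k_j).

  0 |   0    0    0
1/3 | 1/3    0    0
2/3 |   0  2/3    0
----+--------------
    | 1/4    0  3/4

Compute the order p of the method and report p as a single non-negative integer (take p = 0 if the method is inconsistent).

b = (1/4, 0, 3/4)
c = (0, 1/3, 2/3)
Ac = (0, 0, 2/9)
Σ b_i: 1/4·1 + 3/4·1 = 1 ✓
b·c: 3/4·2/3 = 1/2 ✓
b·c²: 3/4·4/9 = 1/3 ✓
b·Ac: 3/4·2/9 = 1/6 ✓; 3 stages ⇒ order 3.

3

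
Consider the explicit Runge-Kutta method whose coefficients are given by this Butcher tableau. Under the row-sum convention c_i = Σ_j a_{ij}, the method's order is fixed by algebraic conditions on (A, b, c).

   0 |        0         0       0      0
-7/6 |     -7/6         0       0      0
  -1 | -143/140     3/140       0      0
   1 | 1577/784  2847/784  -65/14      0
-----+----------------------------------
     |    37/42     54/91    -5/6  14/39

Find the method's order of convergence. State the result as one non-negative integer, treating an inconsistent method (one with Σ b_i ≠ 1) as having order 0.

4

b = (37/42, 54/91, -5/6, 14/39)
c = (0, -7/6, -1, 1)
Ac = (0, 0, -1/40, 13/32)
Σ b_i: 37/42·1 + 54/91·1 + (-5/6)·1 + 14/39·1 = 1 ✓
b·c: 54/91·(-7/6) + (-5/6)·(-1) + 14/39·1 = 1/2 ✓
b·c²: 54/91·49/36 + (-5/6)·1 + 14/39·1 = 1/3 ✓
b·Ac: (-5/6)·(-1/40) + 14/39·13/32 = 1/6 ✓
b·c³: 54/91·(-343/216) + (-5/6)·(-1) + 14/39·1 = 1/4 ✓
b·(c∘Ac): (-5/6)·1/40 + 14/39·13/32 = 1/8 ✓
b·Ac²: (-5/6)·7/240 + 14/39·403/1344 = 1/12 ✓
b·A²c: 14/39·13/112 = 1/24 ✓; 4 stages ⇒ order 4.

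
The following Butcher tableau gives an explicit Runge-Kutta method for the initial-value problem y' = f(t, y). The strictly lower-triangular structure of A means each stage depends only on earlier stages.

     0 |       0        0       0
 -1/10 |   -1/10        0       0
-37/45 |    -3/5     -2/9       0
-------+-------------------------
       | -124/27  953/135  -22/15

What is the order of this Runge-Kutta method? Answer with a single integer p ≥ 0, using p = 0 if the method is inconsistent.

2

b = (-124/27, 953/135, -22/15)
c = (0, -1/10, -37/45)
Ac = (0, 0, 1/45)
Σ b_i: (-124/27)·1 + 953/135·1 + (-22/15)·1 = 1 ✓
b·c: 953/135·(-1/10) + (-22/15)·(-37/45) = 1/2 ✓
b·c²: 953/135·1/100 + (-22/15)·1369/2025 = -22379/24300 ≠ 1/3 ⇒ order 2.
b·Ac: (-22/15)·1/45 = -22/675 ≠ 1/6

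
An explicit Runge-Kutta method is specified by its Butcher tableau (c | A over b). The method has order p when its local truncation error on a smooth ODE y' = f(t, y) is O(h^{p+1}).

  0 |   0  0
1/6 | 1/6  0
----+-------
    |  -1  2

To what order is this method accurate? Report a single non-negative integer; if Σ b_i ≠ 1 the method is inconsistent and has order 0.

1

b = (-1, 2)
c = (0, 1/6)
Σ b_i: (-1)·1 + 2·1 = 1 ✓
b·c: 2·1/6 = 1/3 ≠ 1/2 ⇒ order 1.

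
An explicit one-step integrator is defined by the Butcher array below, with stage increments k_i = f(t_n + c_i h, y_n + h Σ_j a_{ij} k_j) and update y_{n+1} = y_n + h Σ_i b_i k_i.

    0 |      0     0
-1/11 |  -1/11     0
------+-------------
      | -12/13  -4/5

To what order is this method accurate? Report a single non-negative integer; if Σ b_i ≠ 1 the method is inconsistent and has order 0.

b = (-12/13, -4/5)
c = (0, -1/11)
Σ b_i: (-12/13)·1 + (-4/5)·1 = -112/65 ≠ 1 ⇒ order 0.

0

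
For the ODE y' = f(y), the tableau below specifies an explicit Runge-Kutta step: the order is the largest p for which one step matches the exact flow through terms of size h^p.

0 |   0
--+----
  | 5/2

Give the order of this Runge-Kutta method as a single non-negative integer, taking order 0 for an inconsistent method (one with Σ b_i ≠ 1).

b = (5/2)
c = (0)
Σ b_i: 5/2·1 = 5/2 ≠ 1 ⇒ order 0.

0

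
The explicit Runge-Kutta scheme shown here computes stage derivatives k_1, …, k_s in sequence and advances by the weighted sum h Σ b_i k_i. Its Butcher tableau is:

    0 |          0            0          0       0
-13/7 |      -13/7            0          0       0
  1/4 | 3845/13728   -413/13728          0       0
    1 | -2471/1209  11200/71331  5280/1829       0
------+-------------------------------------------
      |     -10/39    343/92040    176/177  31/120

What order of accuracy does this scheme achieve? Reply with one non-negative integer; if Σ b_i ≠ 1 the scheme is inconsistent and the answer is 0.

4

b = (-10/39, 343/92040, 176/177, 31/120)
c = (0, -13/7, 1/4, 1)
Ac = (0, 0, 59/1056, 40/93)
Σ b_i: (-10/39)·1 + 343/92040·1 + 176/177·1 + 31/120·1 = 1 ✓
b·c: 343/92040·(-13/7) + 176/177·1/4 + 31/120·1 = 1/2 ✓
b·c²: 343/92040·169/49 + 176/177·1/16 + 31/120·1 = 1/3 ✓
b·Ac: 176/177·59/1056 + 31/120·40/93 = 1/6 ✓
b·c³: 343/92040·(-2197/343) + 176/177·1/64 + 31/120·1 = 1/4 ✓
b·(c∘Ac): 176/177·59/4224 + 31/120·40/93 = 1/8 ✓
b·Ac²: 176/177·(-767/7392) + 31/120·470/651 = 1/12 ✓
b·A²c: 31/120·5/31 = 1/24 ✓; 4 stages ⇒ order 4.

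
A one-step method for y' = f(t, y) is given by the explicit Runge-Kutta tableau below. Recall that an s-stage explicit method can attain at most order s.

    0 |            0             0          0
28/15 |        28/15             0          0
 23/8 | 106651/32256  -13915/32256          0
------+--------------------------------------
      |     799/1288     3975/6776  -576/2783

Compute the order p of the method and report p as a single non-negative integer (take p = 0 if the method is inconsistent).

3

b = (799/1288, 3975/6776, -576/2783)
c = (0, 28/15, 23/8)
Ac = (0, 0, -2783/3456)
Σ b_i: 799/1288·1 + 3975/6776·1 + (-576/2783)·1 = 1 ✓
b·c: 3975/6776·28/15 + (-576/2783)·23/8 = 1/2 ✓
b·c²: 3975/6776·784/225 + (-576/2783)·529/64 = 1/3 ✓
b·Ac: (-576/2783)·(-2783/3456) = 1/6 ✓; 3 stages ⇒ order 3.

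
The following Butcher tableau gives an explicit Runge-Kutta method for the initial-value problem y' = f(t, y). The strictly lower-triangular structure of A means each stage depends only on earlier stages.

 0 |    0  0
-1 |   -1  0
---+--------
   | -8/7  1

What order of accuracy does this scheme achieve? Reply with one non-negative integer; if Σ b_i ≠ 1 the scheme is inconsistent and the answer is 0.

b = (-8/7, 1)
c = (0, -1)
Σ b_i: (-8/7)·1 + 1·1 = -1/7 ≠ 1 ⇒ order 0.

0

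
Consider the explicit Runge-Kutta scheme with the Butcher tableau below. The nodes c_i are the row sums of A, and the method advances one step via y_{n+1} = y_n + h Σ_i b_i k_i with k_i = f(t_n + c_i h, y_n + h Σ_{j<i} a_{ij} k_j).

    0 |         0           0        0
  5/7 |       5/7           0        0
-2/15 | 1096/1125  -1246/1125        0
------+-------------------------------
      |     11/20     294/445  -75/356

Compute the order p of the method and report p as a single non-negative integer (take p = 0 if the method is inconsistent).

b = (11/20, 294/445, -75/356)
c = (0, 5/7, -2/15)
Ac = (0, 0, -178/225)
Σ b_i: 11/20·1 + 294/445·1 + (-75/356)·1 = 1 ✓
b·c: 294/445·5/7 + (-75/356)·(-2/15) = 1/2 ✓
b·c²: 294/445·25/49 + (-75/356)·4/225 = 1/3 ✓
b·Ac: (-75/356)·(-178/225) = 1/6 ✓; 3 stages ⇒ order 3.

3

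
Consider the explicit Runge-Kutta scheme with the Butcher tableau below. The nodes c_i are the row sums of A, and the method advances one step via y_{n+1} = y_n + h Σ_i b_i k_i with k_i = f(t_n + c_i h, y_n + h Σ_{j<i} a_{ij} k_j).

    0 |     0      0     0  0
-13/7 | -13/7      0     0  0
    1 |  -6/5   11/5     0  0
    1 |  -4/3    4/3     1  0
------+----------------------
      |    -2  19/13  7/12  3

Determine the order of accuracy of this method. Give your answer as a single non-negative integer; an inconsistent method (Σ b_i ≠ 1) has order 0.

b = (-2, 19/13, 7/12, 3)
c = (0, -13/7, 1, 1)
Ac = (0, 0, -143/35, -31/21)
Σ b_i: (-2)·1 + 19/13·1 + 7/12·1 + 3·1 = 475/156 ≠ 1 ⇒ order 0.

0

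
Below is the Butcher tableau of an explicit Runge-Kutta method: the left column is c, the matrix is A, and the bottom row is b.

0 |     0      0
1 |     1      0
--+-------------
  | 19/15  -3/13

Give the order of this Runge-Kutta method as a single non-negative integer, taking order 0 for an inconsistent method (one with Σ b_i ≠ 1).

0

b = (19/15, -3/13)
c = (0, 1)
Σ b_i: 19/15·1 + (-3/13)·1 = 202/195 ≠ 1 ⇒ order 0.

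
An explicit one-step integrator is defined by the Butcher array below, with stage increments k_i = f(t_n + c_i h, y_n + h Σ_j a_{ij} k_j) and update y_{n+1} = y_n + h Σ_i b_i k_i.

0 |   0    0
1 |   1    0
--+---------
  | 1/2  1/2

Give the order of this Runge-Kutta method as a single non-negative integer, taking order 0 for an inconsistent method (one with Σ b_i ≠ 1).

2

b = (1/2, 1/2)
c = (0, 1)
Σ b_i: 1/2·1 + 1/2·1 = 1 ✓
b·c: 1/2·1 = 1/2 ✓; 2 stages ⇒ order 2.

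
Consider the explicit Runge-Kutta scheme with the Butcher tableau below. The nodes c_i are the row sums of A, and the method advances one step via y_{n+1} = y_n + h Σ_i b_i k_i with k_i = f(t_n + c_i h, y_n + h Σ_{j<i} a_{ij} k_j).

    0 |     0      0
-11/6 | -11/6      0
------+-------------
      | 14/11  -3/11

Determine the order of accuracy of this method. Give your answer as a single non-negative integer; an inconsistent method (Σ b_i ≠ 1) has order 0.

2

b = (14/11, -3/11)
c = (0, -11/6)
Σ b_i: 14/11·1 + (-3/11)·1 = 1 ✓
b·c: (-3/11)·(-11/6) = 1/2 ✓; 2 stages ⇒ order 2.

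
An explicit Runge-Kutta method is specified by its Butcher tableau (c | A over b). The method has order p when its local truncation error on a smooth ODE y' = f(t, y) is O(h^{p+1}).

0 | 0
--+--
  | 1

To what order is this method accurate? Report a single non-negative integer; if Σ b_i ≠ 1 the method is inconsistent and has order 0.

b = (1)
c = (0)
Σ b_i: 1·1 = 1 ✓; 1 stage ⇒ order 1.

1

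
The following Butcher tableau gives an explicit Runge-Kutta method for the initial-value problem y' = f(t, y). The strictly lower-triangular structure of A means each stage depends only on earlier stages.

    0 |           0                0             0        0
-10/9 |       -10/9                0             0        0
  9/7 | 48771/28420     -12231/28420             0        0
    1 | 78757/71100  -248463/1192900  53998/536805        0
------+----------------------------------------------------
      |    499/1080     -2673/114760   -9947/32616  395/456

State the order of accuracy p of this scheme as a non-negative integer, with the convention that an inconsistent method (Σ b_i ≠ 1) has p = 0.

4

b = (499/1080, -2673/114760, -9947/32616, 395/456)
c = (0, -10/9, 9/7, 1)
Ac = (0, 0, 1359/2842, 57/158)
Σ b_i: 499/1080·1 + (-2673/114760)·1 + (-9947/32616)·1 + 395/456·1 = 1 ✓
b·c: (-2673/114760)·(-10/9) + (-9947/32616)·9/7 + 395/456·1 = 1/2 ✓
b·c²: (-2673/114760)·100/81 + (-9947/32616)·81/49 + 395/456·1 = 1/3 ✓
b·Ac: (-9947/32616)·1359/2842 + 395/456·57/158 = 1/6 ✓
b·c³: (-2673/114760)·(-1000/729) + (-9947/32616)·729/343 + 395/456·1 = 1/4 ✓
b·(c∘Ac): (-9947/32616)·12231/19894 + 395/456·57/158 = 1/8 ✓
b·Ac²: (-9947/32616)·(-755/1421) + 395/456·(-323/3555) = 1/12 ✓
b·A²c: 395/456·19/395 = 1/24 ✓; 4 stages ⇒ order 4.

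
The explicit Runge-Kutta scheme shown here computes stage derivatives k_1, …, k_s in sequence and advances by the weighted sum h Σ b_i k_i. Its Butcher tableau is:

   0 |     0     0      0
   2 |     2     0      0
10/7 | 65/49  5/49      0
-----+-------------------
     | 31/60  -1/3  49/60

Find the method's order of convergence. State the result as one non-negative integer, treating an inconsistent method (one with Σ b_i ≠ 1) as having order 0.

b = (31/60, -1/3, 49/60)
c = (0, 2, 10/7)
Ac = (0, 0, 10/49)
Σ b_i: 31/60·1 + (-1/3)·1 + 49/60·1 = 1 ✓
b·c: (-1/3)·2 + 49/60·10/7 = 1/2 ✓
b·c²: (-1/3)·4 + 49/60·100/49 = 1/3 ✓
b·Ac: 49/60·10/49 = 1/6 ✓; 3 stages ⇒ order 3.

3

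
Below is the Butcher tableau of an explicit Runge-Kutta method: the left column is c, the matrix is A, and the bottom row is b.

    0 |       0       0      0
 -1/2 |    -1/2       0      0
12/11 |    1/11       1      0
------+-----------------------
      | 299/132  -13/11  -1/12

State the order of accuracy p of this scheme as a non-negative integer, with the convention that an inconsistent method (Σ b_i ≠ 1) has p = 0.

b = (299/132, -13/11, -1/12)
c = (0, -1/2, 12/11)
Ac = (0, 0, -1/2)
Σ b_i: 299/132·1 + (-13/11)·1 + (-1/12)·1 = 1 ✓
b·c: (-13/11)·(-1/2) + (-1/12)·12/11 = 1/2 ✓
b·c²: (-13/11)·1/4 + (-1/12)·144/121 = -191/484 ≠ 1/3 ⇒ order 2.
b·Ac: (-1/12)·(-1/2) = 1/24 ≠ 1/6

2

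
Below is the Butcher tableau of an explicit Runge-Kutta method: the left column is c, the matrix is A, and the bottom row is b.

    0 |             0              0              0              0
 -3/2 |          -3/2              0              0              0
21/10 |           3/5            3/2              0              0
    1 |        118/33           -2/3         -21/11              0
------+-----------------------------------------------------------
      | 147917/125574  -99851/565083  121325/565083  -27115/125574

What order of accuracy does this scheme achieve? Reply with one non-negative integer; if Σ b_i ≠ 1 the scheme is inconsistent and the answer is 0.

3

b = (147917/125574, -99851/565083, 121325/565083, -27115/125574)
c = (0, -3/2, 21/10, 1)
Ac = (0, 0, -9/4, -331/110)
Σ b_i: 147917/125574·1 + (-99851/565083)·1 + 121325/565083·1 + (-27115/125574)·1 = 1 ✓
b·c: (-99851/565083)·(-3/2) + 121325/565083·21/10 + (-27115/125574)·1 = 1/2 ✓
b·c²: (-99851/565083)·9/4 + 121325/565083·441/100 + (-27115/125574)·1 = 1/3 ✓
b·Ac: 121325/565083·(-9/4) + (-27115/125574)·(-331/110) = 1/6 ✓
b·c³: (-99851/565083)·(-27/8) + 121325/565083·9261/1000 + (-27115/125574)·1 = 2974601/1255740 ≠ 1/4 ⇒ order 3.
b·(c∘Ac): 121325/565083·(-189/40) + (-27115/125574)·(-331/110) = -183199/502296 ≠ 1/8
b·Ac²: 121325/565083·27/8 + (-27115/125574)·(-10911/1100) = 1199833/418580 ≠ 1/12
b·A²c: (-27115/125574)·189/44 = -155295/167432 ≠ 1/24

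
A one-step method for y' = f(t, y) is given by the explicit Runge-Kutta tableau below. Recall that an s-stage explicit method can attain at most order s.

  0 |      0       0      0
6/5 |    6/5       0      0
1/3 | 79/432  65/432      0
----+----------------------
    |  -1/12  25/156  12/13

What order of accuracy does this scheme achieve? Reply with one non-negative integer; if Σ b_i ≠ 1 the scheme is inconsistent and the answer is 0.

b = (-1/12, 25/156, 12/13)
c = (0, 6/5, 1/3)
Ac = (0, 0, 13/72)
Σ b_i: (-1/12)·1 + 25/156·1 + 12/13·1 = 1 ✓
b·c: 25/156·6/5 + 12/13·1/3 = 1/2 ✓
b·c²: 25/156·36/25 + 12/13·1/9 = 1/3 ✓
b·Ac: 12/13·13/72 = 1/6 ✓; 3 stages ⇒ order 3.

3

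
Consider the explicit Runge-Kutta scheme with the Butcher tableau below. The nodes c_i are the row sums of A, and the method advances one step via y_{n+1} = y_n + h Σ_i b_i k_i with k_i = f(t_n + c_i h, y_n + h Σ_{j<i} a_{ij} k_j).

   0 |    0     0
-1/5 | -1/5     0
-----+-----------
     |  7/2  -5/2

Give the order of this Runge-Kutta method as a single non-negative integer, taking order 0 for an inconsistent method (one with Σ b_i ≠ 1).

2

b = (7/2, -5/2)
c = (0, -1/5)
Σ b_i: 7/2·1 + (-5/2)·1 = 1 ✓
b·c: (-5/2)·(-1/5) = 1/2 ✓; 2 stages ⇒ order 2.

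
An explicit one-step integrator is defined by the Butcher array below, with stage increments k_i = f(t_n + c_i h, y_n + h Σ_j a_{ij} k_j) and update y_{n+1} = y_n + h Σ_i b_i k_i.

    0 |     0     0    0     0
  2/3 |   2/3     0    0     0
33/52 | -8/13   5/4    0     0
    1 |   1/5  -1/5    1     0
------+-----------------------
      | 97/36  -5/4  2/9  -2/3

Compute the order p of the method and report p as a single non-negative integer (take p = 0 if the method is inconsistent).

b = (97/36, -5/4, 2/9, -2/3)
c = (0, 2/3, 33/52, 1)
Ac = (0, 0, 5/6, 391/780)
Σ b_i: 97/36·1 + (-5/4)·1 + 2/9·1 + (-2/3)·1 = 1 ✓
b·c: (-5/4)·2/3 + 2/9·33/52 + (-2/3)·1 = -53/39 ≠ 1/2 ⇒ order 1.

1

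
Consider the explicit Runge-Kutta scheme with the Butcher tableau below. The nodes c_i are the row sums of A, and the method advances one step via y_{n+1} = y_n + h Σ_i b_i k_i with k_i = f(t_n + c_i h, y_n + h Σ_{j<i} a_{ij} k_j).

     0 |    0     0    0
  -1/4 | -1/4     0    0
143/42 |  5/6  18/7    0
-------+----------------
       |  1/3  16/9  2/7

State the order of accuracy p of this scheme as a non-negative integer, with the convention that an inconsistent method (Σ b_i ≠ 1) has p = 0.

0

b = (1/3, 16/9, 2/7)
c = (0, -1/4, 143/42)
Ac = (0, 0, -9/14)
Σ b_i: 1/3·1 + 16/9·1 + 2/7·1 = 151/63 ≠ 1 ⇒ order 0.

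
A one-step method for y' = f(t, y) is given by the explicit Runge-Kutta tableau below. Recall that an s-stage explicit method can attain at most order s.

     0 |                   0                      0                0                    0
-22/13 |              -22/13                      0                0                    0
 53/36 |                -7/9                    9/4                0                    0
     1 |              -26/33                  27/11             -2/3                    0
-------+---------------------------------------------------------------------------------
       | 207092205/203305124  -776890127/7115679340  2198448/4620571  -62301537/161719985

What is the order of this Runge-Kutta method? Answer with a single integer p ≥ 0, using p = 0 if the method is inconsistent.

b = (207092205/203305124, -776890127/7115679340, 2198448/4620571, -62301537/161719985)
c = (0, -22/13, 53/36, 1)
Ac = (0, 0, -99/26, -3605/702)
Σ b_i: 207092205/203305124·1 + (-776890127/7115679340)·1 + 2198448/4620571·1 + (-62301537/161719985)·1 = 1 ✓
b·c: (-776890127/7115679340)·(-22/13) + 2198448/4620571·53/36 + (-62301537/161719985)·1 = 1/2 ✓
b·c²: (-776890127/7115679340)·484/169 + 2198448/4620571·2809/1296 + (-62301537/161719985)·1 = 1/3 ✓
b·Ac: 2198448/4620571·(-99/26) + (-62301537/161719985)·(-3605/702) = 1/6 ✓
b·c³: (-776890127/7115679340)·(-10648/2197) + 2198448/4620571·148877/46656 + (-62301537/161719985)·1 = 10782838253/6487281684 ≠ 1/4 ⇒ order 3.
b·(c∘Ac): 2198448/4620571·(-583/104) + (-62301537/161719985)·(-3605/702) = -248264909/360404538 ≠ 1/8
b·Ac²: 2198448/4620571·1089/169 + (-62301537/161719985)·1834751/328536 = 415277165629/454109717880 ≠ 1/12
b·A²c: (-62301537/161719985)·33/13 = -2055950721/2102359805 ≠ 1/24

3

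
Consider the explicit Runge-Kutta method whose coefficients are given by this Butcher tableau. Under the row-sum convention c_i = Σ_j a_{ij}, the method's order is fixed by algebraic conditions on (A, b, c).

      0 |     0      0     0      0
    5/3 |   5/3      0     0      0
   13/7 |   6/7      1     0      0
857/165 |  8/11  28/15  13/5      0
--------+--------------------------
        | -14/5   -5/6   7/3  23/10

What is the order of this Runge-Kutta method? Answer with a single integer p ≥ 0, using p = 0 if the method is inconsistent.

b = (-14/5, -5/6, 7/3, 23/10)
c = (0, 5/3, 13/7, 857/165)
Ac = (0, 0, 5/3, 2501/315)
Σ b_i: (-14/5)·1 + (-5/6)·1 + 7/3·1 + 23/10·1 = 1 ✓
b·c: (-5/6)·5/3 + 7/3·13/7 + 23/10·857/165 = 36854/2475 ≠ 1/2 ⇒ order 1.

1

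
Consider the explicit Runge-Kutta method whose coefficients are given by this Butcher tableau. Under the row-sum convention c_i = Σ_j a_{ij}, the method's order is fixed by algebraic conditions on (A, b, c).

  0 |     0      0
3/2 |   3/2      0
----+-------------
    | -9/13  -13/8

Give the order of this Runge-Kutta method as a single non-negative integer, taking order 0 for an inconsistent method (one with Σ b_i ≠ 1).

0

b = (-9/13, -13/8)
c = (0, 3/2)
Σ b_i: (-9/13)·1 + (-13/8)·1 = -241/104 ≠ 1 ⇒ order 0.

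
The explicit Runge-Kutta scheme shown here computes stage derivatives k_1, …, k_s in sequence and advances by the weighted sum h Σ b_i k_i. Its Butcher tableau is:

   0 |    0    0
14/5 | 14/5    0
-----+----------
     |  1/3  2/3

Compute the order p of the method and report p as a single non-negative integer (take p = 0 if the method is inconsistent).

1

b = (1/3, 2/3)
c = (0, 14/5)
Σ b_i: 1/3·1 + 2/3·1 = 1 ✓
b·c: 2/3·14/5 = 28/15 ≠ 1/2 ⇒ order 1.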